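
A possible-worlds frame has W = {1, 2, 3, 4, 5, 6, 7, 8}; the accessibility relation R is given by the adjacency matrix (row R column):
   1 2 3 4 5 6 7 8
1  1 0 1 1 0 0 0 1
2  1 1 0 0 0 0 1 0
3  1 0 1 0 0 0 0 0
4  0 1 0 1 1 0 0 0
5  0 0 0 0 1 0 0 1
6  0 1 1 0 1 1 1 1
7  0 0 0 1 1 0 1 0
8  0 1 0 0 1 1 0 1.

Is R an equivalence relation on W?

No

Reflexive: yes — every world is R-related to itself.
Symmetric: no — 1 R 4 but not 4 R 1.
Transitive: no — 1 R 4 and 4 R 2, but not 1 R 2.
So R is not an equivalence relation.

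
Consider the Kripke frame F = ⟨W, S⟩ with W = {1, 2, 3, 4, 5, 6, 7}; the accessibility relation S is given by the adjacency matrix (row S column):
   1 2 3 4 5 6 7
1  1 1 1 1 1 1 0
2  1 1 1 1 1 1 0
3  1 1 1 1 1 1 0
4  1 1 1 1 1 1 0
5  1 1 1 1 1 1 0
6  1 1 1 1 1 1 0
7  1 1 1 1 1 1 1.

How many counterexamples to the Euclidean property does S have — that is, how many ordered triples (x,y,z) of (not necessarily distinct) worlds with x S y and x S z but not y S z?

Enumerating: (7,1,7), (7,2,7), (7,3,7), (7,4,7), (7,5,7), (7,6,7).

6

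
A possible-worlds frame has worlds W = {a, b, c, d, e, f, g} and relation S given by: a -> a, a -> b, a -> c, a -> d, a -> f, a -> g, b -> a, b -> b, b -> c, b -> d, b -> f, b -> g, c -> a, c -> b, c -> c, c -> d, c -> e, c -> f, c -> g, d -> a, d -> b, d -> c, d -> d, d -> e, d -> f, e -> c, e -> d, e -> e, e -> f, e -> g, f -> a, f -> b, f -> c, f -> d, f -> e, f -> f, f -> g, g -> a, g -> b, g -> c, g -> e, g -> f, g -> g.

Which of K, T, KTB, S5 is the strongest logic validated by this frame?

Reflexive (axiom T): yes — every world is S-related to itself.
Symmetric (axiom B): yes — every pair in S has its reverse in S.
Euclidean (axiom 5): no — a S d and a S g, but not d S g.
So F validates K, T, KTB; S5 would additionally require S to be Euclidean. The strongest is KTB.

KTB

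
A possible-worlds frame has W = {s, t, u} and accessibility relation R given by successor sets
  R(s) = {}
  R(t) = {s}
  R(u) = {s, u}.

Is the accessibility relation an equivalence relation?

No

Reflexive: no — s is not related to itself.
Symmetric: no — t R s but not s R t.
Transitive: yes — every two-step R-path is closed by a direct edge.
So R is not an equivalence relation.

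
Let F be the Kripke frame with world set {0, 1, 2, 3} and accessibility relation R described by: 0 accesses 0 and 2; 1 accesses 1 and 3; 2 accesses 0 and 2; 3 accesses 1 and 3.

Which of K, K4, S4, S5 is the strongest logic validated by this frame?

Transitive (axiom 4): yes — every two-step R-path is closed by a direct edge.
Reflexive (axiom T): yes — every world is R-related to itself.
Euclidean (axiom 5): yes — any two successors of a common world are R-related.
So F validates K, K4, S4, S5. The strongest is S5.

S5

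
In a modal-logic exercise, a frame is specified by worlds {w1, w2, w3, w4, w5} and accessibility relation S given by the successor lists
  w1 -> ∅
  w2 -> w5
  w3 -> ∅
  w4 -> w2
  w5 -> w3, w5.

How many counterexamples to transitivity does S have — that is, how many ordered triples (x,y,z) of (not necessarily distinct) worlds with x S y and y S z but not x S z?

Enumerating: (w2,w5,w3), (w4,w2,w5).

2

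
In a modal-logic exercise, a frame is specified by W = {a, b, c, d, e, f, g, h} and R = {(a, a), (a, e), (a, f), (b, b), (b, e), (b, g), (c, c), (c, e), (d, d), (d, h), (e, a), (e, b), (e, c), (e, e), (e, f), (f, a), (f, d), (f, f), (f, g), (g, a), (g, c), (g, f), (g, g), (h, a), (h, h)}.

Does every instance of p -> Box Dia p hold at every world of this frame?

By correspondence theory, B is valid on a frame iff R is symmetric.
Symmetric: no — b R g but not g R b.

No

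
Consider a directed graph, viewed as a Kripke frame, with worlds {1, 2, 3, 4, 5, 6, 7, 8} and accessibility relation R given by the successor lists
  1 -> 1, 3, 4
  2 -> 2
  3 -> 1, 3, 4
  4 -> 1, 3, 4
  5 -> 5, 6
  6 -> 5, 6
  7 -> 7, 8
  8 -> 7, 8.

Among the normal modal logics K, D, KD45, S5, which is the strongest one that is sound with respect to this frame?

S5

Serial (axiom D): yes — every world has a successor (e.g. 1 R 1).
Euclidean (axiom 5): yes — any two successors of a common world are R-related.
Transitive (axiom 4): yes — every two-step R-path is closed by a direct edge.
Reflexive (axiom T): yes — every world is R-related to itself.
So F validates K, D, KD45, S5. The strongest is S5.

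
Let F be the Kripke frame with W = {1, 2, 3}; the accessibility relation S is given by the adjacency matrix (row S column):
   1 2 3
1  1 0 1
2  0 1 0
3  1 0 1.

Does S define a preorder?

Reflexive: yes — every world is S-related to itself.
Transitive: yes — every two-step S-path is closed by a direct edge.
So S is a preorder.

Yes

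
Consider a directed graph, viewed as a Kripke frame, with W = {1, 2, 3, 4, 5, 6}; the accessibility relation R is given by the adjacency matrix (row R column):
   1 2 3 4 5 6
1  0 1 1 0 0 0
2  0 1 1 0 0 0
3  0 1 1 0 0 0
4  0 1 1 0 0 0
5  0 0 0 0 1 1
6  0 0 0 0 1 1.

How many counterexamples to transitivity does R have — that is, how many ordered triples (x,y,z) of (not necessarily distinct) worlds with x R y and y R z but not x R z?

0

R is transitive; there are no such tuples.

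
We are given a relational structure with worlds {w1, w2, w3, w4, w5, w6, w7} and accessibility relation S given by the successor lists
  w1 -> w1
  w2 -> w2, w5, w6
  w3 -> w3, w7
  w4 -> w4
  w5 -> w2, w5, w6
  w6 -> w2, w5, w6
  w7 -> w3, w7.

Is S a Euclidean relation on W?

Euclidean: yes — any two successors of a common world are S-related.

Yes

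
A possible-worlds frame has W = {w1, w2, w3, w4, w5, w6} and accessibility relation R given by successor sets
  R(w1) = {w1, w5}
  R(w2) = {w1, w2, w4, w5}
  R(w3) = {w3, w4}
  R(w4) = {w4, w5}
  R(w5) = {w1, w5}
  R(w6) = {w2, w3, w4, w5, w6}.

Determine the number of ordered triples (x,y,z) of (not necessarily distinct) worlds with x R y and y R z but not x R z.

Enumerating: (w3,w4,w5), (w4,w5,w1), (w6,w2,w1), (w6,w5,w1).

4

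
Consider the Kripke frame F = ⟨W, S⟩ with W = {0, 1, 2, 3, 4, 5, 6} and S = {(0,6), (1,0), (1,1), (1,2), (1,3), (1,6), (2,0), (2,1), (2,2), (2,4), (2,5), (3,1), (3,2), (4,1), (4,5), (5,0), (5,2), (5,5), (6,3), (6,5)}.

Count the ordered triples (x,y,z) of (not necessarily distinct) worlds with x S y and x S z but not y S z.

34

Enumerating: (0,6,6), (1,0,0), (1,0,1), (1,0,2), (1,0,3), (1,2,3), (1,2,6), (1,3,0), (1,3,3), (1,3,6), (1,6,0), (1,6,1), … and 22 more.
Total: 34.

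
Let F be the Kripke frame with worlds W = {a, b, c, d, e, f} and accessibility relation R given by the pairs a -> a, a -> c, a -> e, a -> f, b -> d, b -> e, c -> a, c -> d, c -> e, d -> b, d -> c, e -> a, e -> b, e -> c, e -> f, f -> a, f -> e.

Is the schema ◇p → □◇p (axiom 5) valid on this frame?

The schema 5 characterises exactly the Euclidean frames.
Euclidean: no — a R c and a R f, but not c R f.

No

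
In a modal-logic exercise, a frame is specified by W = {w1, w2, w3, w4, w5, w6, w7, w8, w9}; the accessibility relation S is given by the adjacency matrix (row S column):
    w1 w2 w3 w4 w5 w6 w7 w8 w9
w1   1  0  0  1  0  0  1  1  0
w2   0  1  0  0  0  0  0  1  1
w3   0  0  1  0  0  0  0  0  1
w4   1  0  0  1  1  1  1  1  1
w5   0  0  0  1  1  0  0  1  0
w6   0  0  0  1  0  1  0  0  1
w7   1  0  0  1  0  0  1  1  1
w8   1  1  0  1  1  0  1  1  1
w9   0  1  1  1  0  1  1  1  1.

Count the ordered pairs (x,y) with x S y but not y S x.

0

S is symmetric; there are no such tuples.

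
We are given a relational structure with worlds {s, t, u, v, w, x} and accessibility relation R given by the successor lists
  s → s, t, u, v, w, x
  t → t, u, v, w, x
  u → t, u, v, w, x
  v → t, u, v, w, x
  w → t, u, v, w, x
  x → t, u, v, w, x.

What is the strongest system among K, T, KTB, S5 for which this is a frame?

T

Reflexive (axiom T): yes — every world is R-related to itself.
Symmetric (axiom B): no — s R t but not t R s.
Euclidean (axiom 5): no — s R t and s R s, but not t R s.
So F validates K, T; KTB would additionally require R to be symmetric. The strongest is T.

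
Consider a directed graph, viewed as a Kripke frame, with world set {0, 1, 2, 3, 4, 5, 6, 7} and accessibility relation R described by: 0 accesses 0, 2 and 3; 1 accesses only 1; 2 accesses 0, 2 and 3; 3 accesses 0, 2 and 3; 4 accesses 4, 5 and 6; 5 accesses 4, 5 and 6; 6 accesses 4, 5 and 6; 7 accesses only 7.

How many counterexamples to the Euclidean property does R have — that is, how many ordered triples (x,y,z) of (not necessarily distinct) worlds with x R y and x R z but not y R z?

0

R is Euclidean; there are no such tuples.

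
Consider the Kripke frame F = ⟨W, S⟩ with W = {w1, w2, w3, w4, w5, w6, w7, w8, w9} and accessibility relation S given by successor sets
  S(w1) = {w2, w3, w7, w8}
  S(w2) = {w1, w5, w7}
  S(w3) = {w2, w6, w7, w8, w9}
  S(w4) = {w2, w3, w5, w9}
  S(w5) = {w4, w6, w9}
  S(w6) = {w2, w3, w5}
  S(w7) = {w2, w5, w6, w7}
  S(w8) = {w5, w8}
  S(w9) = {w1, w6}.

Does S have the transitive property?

No

Transitive: no — w1 S w2 and w2 S w5, but not w1 S w5.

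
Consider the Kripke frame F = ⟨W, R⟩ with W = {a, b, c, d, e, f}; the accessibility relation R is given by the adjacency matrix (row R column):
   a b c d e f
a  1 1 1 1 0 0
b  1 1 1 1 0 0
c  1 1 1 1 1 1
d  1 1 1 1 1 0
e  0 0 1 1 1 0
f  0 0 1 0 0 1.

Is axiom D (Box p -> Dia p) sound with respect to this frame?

Axiom D corresponds to the accessibility relation being serial.
Serial: yes — every world has a successor (e.g. a R a).

Yes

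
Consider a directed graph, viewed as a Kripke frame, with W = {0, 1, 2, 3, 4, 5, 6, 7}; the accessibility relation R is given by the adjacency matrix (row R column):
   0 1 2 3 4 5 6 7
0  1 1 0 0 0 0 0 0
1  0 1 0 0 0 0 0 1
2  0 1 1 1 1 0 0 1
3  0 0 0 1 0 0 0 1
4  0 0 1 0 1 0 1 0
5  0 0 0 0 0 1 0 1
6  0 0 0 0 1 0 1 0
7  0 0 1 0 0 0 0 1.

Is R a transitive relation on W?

No

Transitive: no — 0 R 1 and 1 R 7, but not 0 R 7.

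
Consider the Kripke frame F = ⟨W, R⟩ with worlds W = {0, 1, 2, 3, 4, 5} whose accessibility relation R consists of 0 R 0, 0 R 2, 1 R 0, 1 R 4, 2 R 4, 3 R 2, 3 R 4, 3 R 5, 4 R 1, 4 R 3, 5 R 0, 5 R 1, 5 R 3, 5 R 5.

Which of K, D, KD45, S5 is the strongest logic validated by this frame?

D

Serial (axiom D): yes — every world has a successor (e.g. 0 R 0).
Euclidean (axiom 5): no — 1 R 0 and 1 R 4, but not 0 R 4.
Transitive (axiom 4): no — 0 R 2 and 2 R 4, but not 0 R 4.
Reflexive (axiom T): no — 1 is not related to itself.
So F validates K, D; KD45 would additionally require R to be Euclidean and transitive. The strongest is D.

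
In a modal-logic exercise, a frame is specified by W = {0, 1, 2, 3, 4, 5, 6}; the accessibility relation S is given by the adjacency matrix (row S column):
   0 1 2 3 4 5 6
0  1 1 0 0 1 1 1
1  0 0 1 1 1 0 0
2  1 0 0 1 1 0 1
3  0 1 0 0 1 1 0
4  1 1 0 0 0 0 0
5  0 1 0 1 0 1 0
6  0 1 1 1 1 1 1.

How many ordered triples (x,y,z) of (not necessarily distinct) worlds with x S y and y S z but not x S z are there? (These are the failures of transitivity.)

34

Enumerating: (0,1,2), (0,1,3), (0,5,3), (0,6,2), (0,6,3), (1,2,0), (1,2,6), (1,3,1), (1,3,5), (1,4,0), (1,4,1), (2,0,1), … and 22 more.
Total: 34.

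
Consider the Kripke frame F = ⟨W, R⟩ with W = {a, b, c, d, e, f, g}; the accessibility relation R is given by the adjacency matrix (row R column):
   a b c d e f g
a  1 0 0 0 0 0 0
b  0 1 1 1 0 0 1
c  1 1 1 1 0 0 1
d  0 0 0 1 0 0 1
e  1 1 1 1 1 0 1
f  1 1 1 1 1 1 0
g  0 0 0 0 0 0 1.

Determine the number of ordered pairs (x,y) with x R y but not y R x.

16

Enumerating: (b,d), (b,g), (c,a), (c,d), (c,g), (d,g), (e,a), (e,b), (e,c), (e,d), (e,g), (f,a), (f,b), (f,c), (f,d), (f,e).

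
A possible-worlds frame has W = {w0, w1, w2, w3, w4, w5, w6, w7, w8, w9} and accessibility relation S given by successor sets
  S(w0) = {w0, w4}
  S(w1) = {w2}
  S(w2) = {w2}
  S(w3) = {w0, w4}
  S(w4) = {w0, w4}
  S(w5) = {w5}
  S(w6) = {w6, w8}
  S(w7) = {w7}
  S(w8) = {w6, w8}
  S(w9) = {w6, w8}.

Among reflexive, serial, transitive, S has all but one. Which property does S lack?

Reflexive: no — w1 is not related to itself.
Serial: yes — every world has a successor (e.g. w0 S w0).
Transitive: yes — every two-step S-path is closed by a direct edge.
Only reflexive fails.

reflexive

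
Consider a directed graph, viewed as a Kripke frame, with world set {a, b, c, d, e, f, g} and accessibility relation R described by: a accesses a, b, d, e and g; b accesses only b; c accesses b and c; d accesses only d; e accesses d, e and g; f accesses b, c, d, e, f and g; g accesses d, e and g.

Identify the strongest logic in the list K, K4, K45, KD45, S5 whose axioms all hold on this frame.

K4

Transitive (axiom 4): yes — every two-step R-path is closed by a direct edge.
Euclidean (axiom 5): no — a R b and a R d, but not b R d.
Serial (axiom D): yes — every world has a successor (e.g. a R a).
Reflexive (axiom T): yes — every world is R-related to itself.
So F validates K, K4; K45 would additionally require R to be Euclidean. The strongest is K4.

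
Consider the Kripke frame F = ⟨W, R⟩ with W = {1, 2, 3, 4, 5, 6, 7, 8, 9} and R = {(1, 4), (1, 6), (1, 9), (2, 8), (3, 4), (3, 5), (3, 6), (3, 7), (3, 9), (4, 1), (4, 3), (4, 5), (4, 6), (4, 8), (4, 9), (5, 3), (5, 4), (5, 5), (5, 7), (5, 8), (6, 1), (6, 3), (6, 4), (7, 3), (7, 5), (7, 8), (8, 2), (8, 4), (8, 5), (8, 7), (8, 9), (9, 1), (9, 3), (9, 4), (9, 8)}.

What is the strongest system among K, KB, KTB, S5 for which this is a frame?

KB

Symmetric (axiom B): yes — every pair in R has its reverse in R.
Reflexive (axiom T): no — 1 is not related to itself.
Euclidean (axiom 5): no — 1 R 6 and 1 R 9, but not 6 R 9.
So F validates K, KB; KTB would additionally require R to be reflexive. The strongest is KB.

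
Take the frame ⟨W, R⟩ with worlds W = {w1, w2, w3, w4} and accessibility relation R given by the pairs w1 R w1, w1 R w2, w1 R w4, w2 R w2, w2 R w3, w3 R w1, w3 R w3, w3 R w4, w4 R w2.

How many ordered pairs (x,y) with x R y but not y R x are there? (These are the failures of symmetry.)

Enumerating: (w1,w2), (w1,w4), (w2,w3), (w3,w1), (w3,w4), (w4,w2).

6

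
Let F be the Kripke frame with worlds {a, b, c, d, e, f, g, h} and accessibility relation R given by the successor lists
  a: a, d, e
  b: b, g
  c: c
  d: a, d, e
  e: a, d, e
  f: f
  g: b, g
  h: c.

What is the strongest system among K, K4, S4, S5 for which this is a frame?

K4

Transitive (axiom 4): yes — every two-step R-path is closed by a direct edge.
Reflexive (axiom T): no — h is not related to itself.
Euclidean (axiom 5): yes — any two successors of a common world are R-related.
So F validates K, K4; S4 would additionally require R to be reflexive. The strongest is K4.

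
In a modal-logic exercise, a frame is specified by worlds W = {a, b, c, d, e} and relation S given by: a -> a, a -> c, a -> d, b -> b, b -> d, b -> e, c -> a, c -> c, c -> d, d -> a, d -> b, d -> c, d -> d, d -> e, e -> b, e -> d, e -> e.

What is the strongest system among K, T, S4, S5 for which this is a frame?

Reflexive (axiom T): yes — every world is S-related to itself.
Transitive (axiom 4): no — a S d and d S b, but not a S b.
Euclidean (axiom 5): no — d S a and d S b, but not a S b.
So F validates K, T; S4 would additionally require S to be transitive. The strongest is T.

T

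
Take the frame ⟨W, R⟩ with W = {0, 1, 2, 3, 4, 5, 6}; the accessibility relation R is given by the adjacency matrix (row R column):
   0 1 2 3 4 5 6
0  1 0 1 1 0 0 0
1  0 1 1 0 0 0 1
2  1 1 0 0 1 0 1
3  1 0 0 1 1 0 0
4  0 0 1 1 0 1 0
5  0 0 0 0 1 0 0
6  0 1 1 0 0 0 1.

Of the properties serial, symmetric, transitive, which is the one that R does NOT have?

Serial: yes — every world has a successor (e.g. 0 R 0).
Symmetric: yes — every pair in R has its reverse in R.
Transitive: no — 0 R 2 and 2 R 1, but not 0 R 1.
Only transitive fails.

transitive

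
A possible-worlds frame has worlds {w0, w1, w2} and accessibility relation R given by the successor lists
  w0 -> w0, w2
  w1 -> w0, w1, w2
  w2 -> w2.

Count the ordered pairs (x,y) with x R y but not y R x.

3

Enumerating: (w0,w2), (w1,w0), (w1,w2).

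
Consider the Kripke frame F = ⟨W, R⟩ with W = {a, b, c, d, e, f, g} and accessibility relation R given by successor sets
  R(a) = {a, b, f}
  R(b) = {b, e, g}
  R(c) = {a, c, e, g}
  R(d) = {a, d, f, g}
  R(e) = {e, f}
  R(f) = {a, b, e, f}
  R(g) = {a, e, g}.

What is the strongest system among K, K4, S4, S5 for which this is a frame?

Transitive (axiom 4): no — a R b and b R e, but not a R e.
Reflexive (axiom T): yes — every world is R-related to itself.
Euclidean (axiom 5): no — a R b and a R f, but not b R f.
So F validates K; K4 would additionally require R to be transitive. The strongest is K.

K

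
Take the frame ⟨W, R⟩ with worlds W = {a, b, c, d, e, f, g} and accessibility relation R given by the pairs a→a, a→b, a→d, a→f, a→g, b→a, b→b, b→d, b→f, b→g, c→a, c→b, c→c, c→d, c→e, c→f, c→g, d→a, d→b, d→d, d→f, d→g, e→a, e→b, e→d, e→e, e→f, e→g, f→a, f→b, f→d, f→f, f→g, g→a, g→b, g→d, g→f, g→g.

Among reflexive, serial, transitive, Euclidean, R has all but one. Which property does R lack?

Euclidean

Reflexive: yes — every world is R-related to itself.
Serial: yes — every world has a successor (e.g. a R a).
Transitive: yes — every two-step R-path is closed by a direct edge.
Euclidean: no — c R a and c R e, but not a R e.
Only Euclidean fails.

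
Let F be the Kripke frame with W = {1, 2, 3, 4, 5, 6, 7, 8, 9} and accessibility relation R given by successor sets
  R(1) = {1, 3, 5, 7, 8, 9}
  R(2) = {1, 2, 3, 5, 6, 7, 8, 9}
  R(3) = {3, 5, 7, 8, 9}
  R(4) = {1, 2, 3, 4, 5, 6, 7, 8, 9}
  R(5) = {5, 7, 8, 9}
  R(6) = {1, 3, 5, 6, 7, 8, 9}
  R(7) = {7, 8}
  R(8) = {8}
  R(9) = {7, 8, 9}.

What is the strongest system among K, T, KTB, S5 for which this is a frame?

Reflexive (axiom T): yes — every world is R-related to itself.
Symmetric (axiom B): no — 1 R 3 but not 3 R 1.
Euclidean (axiom 5): no — 1 R 5 and 1 R 3, but not 5 R 3.
So F validates K, T; KTB would additionally require R to be symmetric. The strongest is T.

T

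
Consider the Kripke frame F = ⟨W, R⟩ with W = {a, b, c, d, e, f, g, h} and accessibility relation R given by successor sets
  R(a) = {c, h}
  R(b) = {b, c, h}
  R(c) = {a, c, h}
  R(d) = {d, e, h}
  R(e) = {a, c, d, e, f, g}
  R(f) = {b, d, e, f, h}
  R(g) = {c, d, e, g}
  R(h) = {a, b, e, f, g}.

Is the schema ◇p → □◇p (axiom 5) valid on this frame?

Axiom 5 corresponds to the accessibility relation being Euclidean.
Euclidean: no — a R h and a R c, but not h R c.

No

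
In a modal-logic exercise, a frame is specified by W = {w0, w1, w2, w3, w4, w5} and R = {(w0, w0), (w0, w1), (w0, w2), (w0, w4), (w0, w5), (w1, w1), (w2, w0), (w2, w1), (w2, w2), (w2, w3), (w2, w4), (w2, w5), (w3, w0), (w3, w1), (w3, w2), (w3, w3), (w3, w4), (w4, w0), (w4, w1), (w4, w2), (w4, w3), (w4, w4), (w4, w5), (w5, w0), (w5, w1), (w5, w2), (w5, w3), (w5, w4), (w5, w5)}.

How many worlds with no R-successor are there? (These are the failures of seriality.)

R is serial; there are no such worlds.

0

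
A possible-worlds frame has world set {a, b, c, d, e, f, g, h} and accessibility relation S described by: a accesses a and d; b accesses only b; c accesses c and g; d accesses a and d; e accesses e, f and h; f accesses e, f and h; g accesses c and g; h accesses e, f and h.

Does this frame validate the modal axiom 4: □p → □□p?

Yes

The schema 4 characterises exactly the transitive frames.
Transitive: yes — every two-step S-path is closed by a direct edge.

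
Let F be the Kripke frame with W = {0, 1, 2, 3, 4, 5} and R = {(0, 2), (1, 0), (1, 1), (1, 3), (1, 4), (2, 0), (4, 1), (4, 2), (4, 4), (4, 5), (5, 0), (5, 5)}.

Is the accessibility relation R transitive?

No

Transitive: no — 1 R 0 and 0 R 2, but not 1 R 2.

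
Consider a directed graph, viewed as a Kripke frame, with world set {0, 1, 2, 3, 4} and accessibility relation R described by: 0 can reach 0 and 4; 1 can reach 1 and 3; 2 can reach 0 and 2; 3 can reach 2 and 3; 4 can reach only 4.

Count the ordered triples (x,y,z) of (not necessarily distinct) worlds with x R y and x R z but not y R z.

4

Enumerating: (0,4,0), (1,3,1), (2,0,2), (3,2,3).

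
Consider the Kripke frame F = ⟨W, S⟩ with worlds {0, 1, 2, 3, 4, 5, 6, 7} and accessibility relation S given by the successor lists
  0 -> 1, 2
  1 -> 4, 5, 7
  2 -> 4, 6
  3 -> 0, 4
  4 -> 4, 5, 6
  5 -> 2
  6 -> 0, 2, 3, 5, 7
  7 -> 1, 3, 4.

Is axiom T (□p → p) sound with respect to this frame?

No

The schema T characterises exactly the reflexive frames.
Reflexive: no — 0 is not related to itself.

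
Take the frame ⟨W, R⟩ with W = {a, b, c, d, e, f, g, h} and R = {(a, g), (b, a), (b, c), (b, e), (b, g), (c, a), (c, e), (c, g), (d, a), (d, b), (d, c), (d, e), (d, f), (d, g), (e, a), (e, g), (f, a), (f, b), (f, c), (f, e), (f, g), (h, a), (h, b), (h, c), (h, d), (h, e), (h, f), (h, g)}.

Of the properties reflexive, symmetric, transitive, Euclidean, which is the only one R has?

transitive

Reflexive: no — a is not related to itself.
Symmetric: no — a R g but not g R a.
Transitive: yes — every two-step R-path is closed by a direct edge.
Euclidean: no — b R a and b R c, but not a R c.
Only transitive holds.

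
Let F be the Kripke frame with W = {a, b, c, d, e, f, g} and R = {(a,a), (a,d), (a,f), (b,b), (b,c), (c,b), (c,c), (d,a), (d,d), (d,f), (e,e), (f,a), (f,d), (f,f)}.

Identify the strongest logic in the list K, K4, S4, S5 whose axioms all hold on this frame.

K4

Transitive (axiom 4): yes — every two-step R-path is closed by a direct edge.
Reflexive (axiom T): no — g is not related to itself.
Euclidean (axiom 5): yes — any two successors of a common world are R-related.
So F validates K, K4; S4 would additionally require R to be reflexive. The strongest is K4.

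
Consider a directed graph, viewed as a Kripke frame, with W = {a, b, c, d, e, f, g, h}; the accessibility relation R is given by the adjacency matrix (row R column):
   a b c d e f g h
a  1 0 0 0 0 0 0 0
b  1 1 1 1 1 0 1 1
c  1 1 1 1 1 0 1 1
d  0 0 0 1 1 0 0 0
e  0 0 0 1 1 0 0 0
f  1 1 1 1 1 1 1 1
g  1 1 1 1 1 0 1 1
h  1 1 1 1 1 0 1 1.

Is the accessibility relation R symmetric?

Symmetric: no — b R a but not a R b.

No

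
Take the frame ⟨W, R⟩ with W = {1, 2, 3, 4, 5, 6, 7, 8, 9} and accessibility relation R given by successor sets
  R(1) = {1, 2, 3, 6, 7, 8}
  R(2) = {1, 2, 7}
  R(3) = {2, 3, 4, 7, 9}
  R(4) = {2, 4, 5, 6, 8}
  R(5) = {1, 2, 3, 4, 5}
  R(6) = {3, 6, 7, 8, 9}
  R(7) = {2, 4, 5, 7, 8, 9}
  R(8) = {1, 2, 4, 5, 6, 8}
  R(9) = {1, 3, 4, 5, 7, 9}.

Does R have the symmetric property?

Symmetric: no — 1 R 3 but not 3 R 1.

No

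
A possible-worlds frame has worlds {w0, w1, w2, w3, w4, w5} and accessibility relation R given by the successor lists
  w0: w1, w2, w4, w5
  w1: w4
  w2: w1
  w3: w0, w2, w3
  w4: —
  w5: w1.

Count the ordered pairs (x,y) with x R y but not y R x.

Enumerating: (w0,w1), (w0,w2), (w0,w4), (w0,w5), (w1,w4), (w2,w1), (w3,w0), (w3,w2), (w5,w1).

9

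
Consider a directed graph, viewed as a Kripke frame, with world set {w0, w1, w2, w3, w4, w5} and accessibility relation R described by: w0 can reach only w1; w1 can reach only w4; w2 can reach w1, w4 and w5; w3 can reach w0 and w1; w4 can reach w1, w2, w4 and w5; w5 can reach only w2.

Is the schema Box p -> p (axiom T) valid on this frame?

Axiom T corresponds to the accessibility relation being reflexive.
Reflexive: no — w0 is not related to itself.

No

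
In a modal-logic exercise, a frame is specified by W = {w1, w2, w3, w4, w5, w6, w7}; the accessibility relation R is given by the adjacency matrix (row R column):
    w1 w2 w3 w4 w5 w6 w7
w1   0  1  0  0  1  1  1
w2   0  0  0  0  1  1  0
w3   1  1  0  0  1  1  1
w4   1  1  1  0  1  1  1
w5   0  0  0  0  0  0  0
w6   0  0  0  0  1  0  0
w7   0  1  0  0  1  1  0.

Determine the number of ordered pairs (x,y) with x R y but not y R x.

21

Enumerating: (w1,w2), (w1,w5), (w1,w6), (w1,w7), (w2,w5), (w2,w6), (w3,w1), (w3,w2), (w3,w5), (w3,w6), (w3,w7), (w4,w1), … and 9 more.
Total: 21.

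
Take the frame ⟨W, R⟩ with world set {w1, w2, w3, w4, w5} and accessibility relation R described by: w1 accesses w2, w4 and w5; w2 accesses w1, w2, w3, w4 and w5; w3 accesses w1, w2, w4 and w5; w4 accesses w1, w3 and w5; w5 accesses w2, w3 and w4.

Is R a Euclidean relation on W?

Euclidean: no — w1 R w4 and w1 R w2, but not w4 R w2.

No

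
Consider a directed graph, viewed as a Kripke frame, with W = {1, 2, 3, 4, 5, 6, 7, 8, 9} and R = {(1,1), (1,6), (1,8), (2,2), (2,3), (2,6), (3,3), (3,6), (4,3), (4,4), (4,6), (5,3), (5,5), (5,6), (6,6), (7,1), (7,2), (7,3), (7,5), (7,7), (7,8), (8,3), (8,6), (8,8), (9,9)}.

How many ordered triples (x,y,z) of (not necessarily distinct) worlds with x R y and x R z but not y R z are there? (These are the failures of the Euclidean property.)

Enumerating: (1,6,1), (1,6,8), (1,8,1), (2,3,2), (2,6,2), (2,6,3), (3,6,3), (4,3,4), (4,6,3), (4,6,4), (5,3,5), (5,6,3), … and 25 more.
Total: 37.

37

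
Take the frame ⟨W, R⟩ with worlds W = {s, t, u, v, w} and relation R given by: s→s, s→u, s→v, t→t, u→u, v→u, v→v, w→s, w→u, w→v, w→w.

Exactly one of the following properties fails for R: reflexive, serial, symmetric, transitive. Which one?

symmetric

Reflexive: yes — every world is R-related to itself.
Serial: yes — every world has a successor (e.g. s R s).
Symmetric: no — s R u but not u R s.
Transitive: yes — every two-step R-path is closed by a direct edge.
Only symmetric fails.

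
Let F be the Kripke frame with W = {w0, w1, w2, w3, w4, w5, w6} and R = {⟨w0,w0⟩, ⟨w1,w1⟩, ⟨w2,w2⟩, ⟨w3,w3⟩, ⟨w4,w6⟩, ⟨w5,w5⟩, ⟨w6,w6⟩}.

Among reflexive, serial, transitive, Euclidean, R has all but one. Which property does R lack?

reflexive

Reflexive: no — w4 is not related to itself.
Serial: yes — every world has a successor (e.g. w0 R w0).
Transitive: yes — every two-step R-path is closed by a direct edge.
Euclidean: yes — any two successors of a common world are R-related.
Only reflexive fails.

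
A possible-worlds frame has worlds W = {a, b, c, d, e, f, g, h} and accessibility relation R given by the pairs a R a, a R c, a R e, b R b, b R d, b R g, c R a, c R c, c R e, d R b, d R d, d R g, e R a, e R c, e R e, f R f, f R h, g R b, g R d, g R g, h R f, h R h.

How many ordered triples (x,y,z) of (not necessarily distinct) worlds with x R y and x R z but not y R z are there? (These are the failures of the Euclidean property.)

0

R is Euclidean; there are no such tuples.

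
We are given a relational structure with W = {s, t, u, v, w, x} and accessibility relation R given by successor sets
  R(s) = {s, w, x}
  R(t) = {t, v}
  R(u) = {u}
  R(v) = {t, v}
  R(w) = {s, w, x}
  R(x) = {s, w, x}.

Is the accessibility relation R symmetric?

Yes

Symmetric: yes — every pair in R has its reverse in R.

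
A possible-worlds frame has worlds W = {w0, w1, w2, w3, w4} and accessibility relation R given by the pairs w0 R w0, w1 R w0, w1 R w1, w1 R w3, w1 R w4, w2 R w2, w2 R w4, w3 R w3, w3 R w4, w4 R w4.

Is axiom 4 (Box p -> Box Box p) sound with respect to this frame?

Axiom 4 corresponds to the accessibility relation being transitive.
Transitive: yes — every two-step R-path is closed by a direct edge.

Yes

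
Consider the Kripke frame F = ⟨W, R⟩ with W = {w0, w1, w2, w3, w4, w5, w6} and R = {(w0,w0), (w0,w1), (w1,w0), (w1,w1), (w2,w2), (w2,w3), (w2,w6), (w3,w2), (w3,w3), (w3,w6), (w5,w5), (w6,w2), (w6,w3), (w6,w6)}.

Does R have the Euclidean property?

Yes

Euclidean: yes — any two successors of a common world are R-related.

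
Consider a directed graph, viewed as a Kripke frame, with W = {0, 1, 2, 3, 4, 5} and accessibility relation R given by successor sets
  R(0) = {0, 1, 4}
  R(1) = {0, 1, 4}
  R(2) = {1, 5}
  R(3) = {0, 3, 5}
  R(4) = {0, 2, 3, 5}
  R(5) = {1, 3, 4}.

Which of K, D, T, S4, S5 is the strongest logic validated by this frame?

Serial (axiom D): yes — every world has a successor (e.g. 0 R 0).
Reflexive (axiom T): no — 2 is not related to itself.
Transitive (axiom 4): no — 0 R 4 and 4 R 2, but not 0 R 2.
Euclidean (axiom 5): no — 0 R 4 and 0 R 1, but not 4 R 1.
So F validates K, D; T would additionally require R to be reflexive. The strongest is D.

D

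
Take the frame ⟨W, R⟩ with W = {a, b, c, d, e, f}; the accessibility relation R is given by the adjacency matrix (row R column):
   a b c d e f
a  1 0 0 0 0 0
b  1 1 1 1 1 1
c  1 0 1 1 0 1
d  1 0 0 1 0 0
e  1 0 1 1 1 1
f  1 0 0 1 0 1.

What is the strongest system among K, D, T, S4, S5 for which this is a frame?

S4

Serial (axiom D): yes — every world has a successor (e.g. a R a).
Reflexive (axiom T): yes — every world is R-related to itself.
Transitive (axiom 4): yes — every two-step R-path is closed by a direct edge.
Euclidean (axiom 5): no — b R a and b R c, but not a R c.
So F validates K, D, T, S4; S5 would additionally require R to be Euclidean. The strongest is S4.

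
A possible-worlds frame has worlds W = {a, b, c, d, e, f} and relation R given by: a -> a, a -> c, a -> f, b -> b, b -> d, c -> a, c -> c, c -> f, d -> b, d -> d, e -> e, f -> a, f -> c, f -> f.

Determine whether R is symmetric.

Yes

Symmetric: yes — every pair in R has its reverse in R.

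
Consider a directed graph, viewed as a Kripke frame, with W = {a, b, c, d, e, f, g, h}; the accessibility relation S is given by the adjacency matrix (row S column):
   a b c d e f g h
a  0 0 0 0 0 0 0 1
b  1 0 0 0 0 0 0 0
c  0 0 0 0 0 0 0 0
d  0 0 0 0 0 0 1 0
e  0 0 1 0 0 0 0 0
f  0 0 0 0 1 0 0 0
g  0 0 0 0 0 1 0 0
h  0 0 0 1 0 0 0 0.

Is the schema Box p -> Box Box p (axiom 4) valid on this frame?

No

Axiom 4 corresponds to the accessibility relation being transitive.
Transitive: no — a S h and h S d, but not a S d.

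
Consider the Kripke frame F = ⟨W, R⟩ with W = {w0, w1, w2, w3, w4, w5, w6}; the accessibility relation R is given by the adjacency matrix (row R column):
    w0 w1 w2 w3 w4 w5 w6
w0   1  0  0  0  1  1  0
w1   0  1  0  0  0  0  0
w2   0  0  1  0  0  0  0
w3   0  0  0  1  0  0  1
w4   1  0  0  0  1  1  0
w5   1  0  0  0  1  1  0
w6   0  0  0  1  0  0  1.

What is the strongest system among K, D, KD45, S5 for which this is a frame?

Serial (axiom D): yes — every world has a successor (e.g. w0 R w0).
Euclidean (axiom 5): yes — any two successors of a common world are R-related.
Transitive (axiom 4): yes — every two-step R-path is closed by a direct edge.
Reflexive (axiom T): yes — every world is R-related to itself.
So F validates K, D, KD45, S5. The strongest is S5.

S5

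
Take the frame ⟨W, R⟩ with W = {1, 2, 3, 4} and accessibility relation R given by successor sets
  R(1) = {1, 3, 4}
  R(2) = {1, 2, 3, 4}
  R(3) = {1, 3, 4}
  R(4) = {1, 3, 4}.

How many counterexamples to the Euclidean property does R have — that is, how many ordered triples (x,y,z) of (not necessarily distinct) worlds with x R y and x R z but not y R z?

3

Enumerating: (2,1,2), (2,3,2), (2,4,2).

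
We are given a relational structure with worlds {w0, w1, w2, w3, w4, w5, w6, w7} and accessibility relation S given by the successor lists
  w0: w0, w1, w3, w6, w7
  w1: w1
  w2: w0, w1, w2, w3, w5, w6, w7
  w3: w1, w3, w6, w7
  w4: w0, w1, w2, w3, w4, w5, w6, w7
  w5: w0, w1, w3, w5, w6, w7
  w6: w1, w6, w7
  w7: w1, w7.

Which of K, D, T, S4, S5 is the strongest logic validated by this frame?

S4

Serial (axiom D): yes — every world has a successor (e.g. w0 S w0).
Reflexive (axiom T): yes — every world is S-related to itself.
Transitive (axiom 4): yes — every two-step S-path is closed by a direct edge.
Euclidean (axiom 5): no — w0 S w1 and w0 S w3, but not w1 S w3.
So F validates K, D, T, S4; S5 would additionally require S to be Euclidean. The strongest is S4.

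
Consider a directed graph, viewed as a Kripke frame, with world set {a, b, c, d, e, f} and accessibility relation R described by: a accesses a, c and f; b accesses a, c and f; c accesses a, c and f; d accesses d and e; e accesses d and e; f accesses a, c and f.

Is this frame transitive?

Transitive: yes — every two-step R-path is closed by a direct edge.

Yes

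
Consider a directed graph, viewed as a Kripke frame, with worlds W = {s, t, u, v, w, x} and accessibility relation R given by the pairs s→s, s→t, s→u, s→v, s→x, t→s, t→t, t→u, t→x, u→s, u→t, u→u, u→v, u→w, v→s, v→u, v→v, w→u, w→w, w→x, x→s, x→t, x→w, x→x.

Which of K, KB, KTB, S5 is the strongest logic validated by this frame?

KTB

Symmetric (axiom B): yes — every pair in R has its reverse in R.
Reflexive (axiom T): yes — every world is R-related to itself.
Euclidean (axiom 5): no — s R t and s R v, but not t R v.
So F validates K, KB, KTB; S5 would additionally require R to be Euclidean. The strongest is KTB.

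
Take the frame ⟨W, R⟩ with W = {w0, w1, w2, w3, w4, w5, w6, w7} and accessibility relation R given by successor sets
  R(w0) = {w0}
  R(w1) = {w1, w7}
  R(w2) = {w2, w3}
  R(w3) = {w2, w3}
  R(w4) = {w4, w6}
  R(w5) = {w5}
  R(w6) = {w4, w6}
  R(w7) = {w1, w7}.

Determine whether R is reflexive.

Reflexive: yes — every world is R-related to itself.

Yes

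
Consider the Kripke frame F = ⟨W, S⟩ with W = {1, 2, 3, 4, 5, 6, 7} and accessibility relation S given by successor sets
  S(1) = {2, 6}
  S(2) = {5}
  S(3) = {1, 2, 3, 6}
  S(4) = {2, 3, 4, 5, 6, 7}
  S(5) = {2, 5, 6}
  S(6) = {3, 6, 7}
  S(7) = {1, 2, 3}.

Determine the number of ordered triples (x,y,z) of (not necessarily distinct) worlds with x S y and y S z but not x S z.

18

Enumerating: (1,2,5), (1,6,3), (1,6,7), (2,5,2), (2,5,6), (3,2,5), (3,6,7), (4,3,1), (4,7,1), (5,6,3), (5,6,7), (6,3,1), (6,3,2), (6,7,1), (6,7,2), (7,1,6), (7,2,5), (7,3,6).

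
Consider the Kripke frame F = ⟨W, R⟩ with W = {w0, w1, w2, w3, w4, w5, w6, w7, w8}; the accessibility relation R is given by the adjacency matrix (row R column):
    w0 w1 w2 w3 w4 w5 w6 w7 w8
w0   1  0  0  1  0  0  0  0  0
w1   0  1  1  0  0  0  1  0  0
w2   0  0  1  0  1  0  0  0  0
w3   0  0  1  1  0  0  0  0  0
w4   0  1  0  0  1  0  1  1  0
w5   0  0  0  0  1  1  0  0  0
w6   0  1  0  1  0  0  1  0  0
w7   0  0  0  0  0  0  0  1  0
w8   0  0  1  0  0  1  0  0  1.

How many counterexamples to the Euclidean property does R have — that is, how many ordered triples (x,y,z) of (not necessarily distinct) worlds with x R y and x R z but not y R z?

21

Enumerating: (w0,w3,w0), (w1,w2,w1), (w1,w2,w6), (w1,w6,w2), (w2,w4,w2), (w3,w2,w3), (w4,w1,w4), (w4,w1,w7), (w4,w6,w4), (w4,w6,w7), (w4,w7,w1), (w4,w7,w4), … and 9 more.
Total: 21.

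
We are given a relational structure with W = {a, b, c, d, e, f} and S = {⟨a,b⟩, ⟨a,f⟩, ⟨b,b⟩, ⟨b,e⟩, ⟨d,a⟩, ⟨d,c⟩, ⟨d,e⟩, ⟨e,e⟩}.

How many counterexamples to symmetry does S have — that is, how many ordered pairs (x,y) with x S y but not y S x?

6

Enumerating: (a,b), (a,f), (b,e), (d,a), (d,c), (d,e).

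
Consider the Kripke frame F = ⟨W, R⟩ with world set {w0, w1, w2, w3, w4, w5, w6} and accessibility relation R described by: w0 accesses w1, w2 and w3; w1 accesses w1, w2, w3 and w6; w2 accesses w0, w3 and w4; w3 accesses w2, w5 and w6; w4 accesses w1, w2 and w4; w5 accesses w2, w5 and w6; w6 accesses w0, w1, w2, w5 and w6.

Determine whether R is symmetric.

No

Symmetric: no — w0 R w1 but not w1 R w0.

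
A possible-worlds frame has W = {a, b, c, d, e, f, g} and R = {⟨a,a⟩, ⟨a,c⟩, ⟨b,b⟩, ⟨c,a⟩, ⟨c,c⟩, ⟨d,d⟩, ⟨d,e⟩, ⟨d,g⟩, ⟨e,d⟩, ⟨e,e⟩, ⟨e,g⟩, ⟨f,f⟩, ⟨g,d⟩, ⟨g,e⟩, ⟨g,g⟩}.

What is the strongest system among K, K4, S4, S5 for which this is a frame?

S5

Transitive (axiom 4): yes — every two-step R-path is closed by a direct edge.
Reflexive (axiom T): yes — every world is R-related to itself.
Euclidean (axiom 5): yes — any two successors of a common world are R-related.
So F validates K, K4, S4, S5. The strongest is S5.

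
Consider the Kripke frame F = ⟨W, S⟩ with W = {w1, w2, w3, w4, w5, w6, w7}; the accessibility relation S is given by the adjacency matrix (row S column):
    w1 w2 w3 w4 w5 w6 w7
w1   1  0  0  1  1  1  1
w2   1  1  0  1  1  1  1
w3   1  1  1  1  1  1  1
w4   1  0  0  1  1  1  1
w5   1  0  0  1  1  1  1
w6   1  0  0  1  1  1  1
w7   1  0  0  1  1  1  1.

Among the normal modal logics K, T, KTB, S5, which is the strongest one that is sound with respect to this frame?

T

Reflexive (axiom T): yes — every world is S-related to itself.
Symmetric (axiom B): no — w2 S w1 but not w1 S w2.
Euclidean (axiom 5): no — w3 S w1 and w3 S w2, but not w1 S w2.
So F validates K, T; KTB would additionally require S to be symmetric. The strongest is T.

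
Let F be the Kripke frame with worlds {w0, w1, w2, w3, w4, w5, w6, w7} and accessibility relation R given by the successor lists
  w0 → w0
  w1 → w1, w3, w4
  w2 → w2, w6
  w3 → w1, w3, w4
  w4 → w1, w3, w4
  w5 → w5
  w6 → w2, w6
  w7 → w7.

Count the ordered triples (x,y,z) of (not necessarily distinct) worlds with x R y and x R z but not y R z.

R is Euclidean; there are no such tuples.

0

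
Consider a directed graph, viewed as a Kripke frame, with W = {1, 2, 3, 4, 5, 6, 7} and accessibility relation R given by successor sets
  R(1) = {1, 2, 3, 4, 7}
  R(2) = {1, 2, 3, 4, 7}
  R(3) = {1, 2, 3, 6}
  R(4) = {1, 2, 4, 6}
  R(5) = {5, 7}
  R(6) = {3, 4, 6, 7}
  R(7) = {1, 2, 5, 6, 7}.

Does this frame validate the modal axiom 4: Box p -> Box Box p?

The schema 4 characterises exactly the transitive frames.
Transitive: no — 1 R 3 and 3 R 6, but not 1 R 6.

No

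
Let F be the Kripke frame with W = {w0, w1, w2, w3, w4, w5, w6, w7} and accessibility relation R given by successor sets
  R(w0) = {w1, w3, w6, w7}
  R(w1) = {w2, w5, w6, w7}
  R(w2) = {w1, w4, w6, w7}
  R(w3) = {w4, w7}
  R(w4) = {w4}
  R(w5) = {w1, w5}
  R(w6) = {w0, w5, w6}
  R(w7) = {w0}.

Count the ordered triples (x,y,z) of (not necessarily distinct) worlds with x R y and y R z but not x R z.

Enumerating: (w0,w1,w2), (w0,w1,w5), (w0,w3,w4), (w0,w6,w0), (w0,w6,w5), (w0,w7,w0), (w1,w2,w1), (w1,w2,w4), (w1,w5,w1), (w1,w6,w0), (w1,w7,w0), (w2,w1,w2), … and 16 more.
Total: 28.

28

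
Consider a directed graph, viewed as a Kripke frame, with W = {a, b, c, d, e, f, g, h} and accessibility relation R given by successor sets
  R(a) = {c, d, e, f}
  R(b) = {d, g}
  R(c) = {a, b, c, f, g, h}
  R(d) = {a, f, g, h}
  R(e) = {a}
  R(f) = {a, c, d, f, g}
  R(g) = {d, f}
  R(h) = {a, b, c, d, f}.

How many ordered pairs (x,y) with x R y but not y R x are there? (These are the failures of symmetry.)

Enumerating: (b,d), (b,g), (c,b), (c,g), (h,a), (h,b), (h,f).

7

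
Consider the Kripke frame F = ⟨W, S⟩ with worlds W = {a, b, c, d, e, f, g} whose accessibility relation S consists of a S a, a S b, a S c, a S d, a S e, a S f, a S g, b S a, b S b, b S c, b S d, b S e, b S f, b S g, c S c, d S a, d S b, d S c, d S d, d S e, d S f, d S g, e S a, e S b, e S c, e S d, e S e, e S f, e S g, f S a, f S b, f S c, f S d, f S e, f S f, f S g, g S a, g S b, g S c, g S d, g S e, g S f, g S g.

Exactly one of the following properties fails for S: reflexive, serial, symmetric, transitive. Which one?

symmetric

Reflexive: yes — every world is S-related to itself.
Serial: yes — every world has a successor (e.g. a S a).
Symmetric: no — a S c but not c S a.
Transitive: yes — every two-step S-path is closed by a direct edge.
Only symmetric fails.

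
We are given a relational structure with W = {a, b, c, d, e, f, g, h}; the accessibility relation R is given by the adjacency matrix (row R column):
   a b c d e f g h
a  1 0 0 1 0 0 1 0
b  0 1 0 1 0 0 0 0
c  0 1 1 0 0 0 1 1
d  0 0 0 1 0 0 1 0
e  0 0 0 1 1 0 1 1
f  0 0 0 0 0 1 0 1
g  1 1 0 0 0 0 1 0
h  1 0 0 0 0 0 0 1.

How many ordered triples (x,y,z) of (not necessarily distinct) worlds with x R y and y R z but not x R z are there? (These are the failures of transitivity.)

Enumerating: (a,g,b), (b,d,g), (c,b,d), (c,g,a), (c,h,a), (d,g,a), (d,g,b), (e,g,a), (e,g,b), (e,h,a), (f,h,a), (g,a,d), (g,b,d), (h,a,d), (h,a,g).

15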